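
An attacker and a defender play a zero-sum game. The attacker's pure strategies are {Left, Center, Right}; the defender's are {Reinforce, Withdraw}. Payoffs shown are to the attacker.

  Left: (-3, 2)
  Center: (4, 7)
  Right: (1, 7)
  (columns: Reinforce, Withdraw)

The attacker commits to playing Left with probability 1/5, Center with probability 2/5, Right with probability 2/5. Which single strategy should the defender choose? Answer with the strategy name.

Reinforce

If the defender plays Reinforce, the attacker's expected payoff is (1/5)·(-3) + (2/5)·4 + (2/5)·1 = 7/5.
If the defender plays Withdraw, the attacker's expected payoff is (1/5)·2 + (2/5)·7 + (2/5)·7 = 6.
The defender minimizes the attacker's payoff; the smallest is 7/5, so the best response is Reinforce.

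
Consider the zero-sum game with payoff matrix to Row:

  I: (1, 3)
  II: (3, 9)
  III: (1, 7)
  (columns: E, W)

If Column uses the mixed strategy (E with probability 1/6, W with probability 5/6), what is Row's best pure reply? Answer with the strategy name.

II

Expected payoff of I: (1/6)·1 + (5/6)·3 = 8/3.
Expected payoff of II: (1/6)·3 + (5/6)·9 = 8.
Expected payoff of III: (1/6)·1 + (5/6)·7 = 6.
The largest is 8, so Row's best response is II.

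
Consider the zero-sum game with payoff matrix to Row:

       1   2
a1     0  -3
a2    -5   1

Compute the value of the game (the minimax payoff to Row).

-5/3

Row minima: a1 → -3, a2 → -5; maximin = -3.
Column maxima: 1 → 0, 2 → 1; minimax = 0.
-3 ≠ 0, so there is no saddle point; optimal play is mixed.
Let Row play a1 with probability p. Expected payoff against 1: 0p + (-5)(1−p) = 5p − 5; against 2: (-3)p + 1(1−p) = −4p + 1.
Setting these equal: 5p − 5 = −4p + 1 ⇒ 9p = 6 ⇒ p = 2/3, and the value is (5)·(2/3) − 5 = -5/3.
For Column: with q = P(1), equating a1's and a2's payoffs gives 3q − 3 = −6q + 1 ⇒ q = 4/9.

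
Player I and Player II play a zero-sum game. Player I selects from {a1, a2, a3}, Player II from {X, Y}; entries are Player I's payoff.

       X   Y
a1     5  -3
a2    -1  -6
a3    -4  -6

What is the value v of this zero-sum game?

Row minima: a1 → -3, a2 → -6, a3 → -6; maximin = -3.
Column maxima: X → 5, Y → -3; minimax = -3.
Since maximin = minimax = -3, there is a saddle point and the value is -3.

-3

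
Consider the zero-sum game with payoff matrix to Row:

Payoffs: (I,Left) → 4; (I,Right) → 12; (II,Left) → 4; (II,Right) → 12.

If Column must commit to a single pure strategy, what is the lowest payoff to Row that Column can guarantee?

Column maxima: Left → 4, Right → 12.
The smallest of these is 4.

4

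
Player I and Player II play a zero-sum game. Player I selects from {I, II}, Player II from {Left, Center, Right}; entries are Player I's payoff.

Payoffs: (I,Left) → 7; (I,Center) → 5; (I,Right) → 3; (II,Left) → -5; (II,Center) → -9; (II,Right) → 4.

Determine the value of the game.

47/15

Row minima: I → 3, II → -9; maximin = 3.
Column maxima: Left → 7, Center → 5, Right → 4; minimax = 4.
3 ≠ 4, so there is no saddle point; optimal play is mixed.
Left is strictly dominated by Center (it gives Player I strictly more in every row), so Player II never plays it.
On the remaining 2×2 (I, II vs Center, Right):
Let Player I play I with probability p. Expected payoff against Center: 5p + (-9)(1−p) = 14p − 9; against Right: 3p + 4(1−p) = −p + 4.
Setting these equal: 14p − 9 = −p + 4 ⇒ 15p = 13 ⇒ p = 13/15, and the value is (14)·(13/15) − 9 = 47/15.
For Player II: with q = P(Center), equating I's and II's payoffs gives 2q + 3 = −13q + 4 ⇒ q = 1/15.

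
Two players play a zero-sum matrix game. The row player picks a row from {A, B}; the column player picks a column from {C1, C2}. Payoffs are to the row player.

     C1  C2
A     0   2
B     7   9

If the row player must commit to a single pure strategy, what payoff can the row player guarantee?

Row minima: A → 0, B → 7.
The best of these is 7.

7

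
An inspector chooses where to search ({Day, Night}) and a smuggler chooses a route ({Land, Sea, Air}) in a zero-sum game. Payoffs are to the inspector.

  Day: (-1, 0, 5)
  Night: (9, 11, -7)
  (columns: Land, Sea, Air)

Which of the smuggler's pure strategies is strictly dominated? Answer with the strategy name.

Sea

Land holds the inspector's payoff strictly below Sea in every row: -1 < 0, 9 < 11.
So Sea is strictly dominated for the smuggler.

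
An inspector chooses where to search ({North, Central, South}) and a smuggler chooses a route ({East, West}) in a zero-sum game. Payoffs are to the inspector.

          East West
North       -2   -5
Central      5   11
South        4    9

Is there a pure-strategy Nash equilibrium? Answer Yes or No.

Yes

Row minima: North → -5, Central → 5, South → 4; maximin = 5.
Column maxima: East → 5, West → 11; minimax = 5.
maximin = minimax = 5, so a saddle point exists.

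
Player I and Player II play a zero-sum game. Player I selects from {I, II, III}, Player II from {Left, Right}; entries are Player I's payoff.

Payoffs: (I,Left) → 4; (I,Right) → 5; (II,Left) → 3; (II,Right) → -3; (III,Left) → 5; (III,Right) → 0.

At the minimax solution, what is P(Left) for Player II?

Row minima: I → 4, II → -3, III → 0; maximin = 4.
Column maxima: Left → 5, Right → 5; minimax = 5.
4 ≠ 5, so there is no saddle point; optimal play is mixed.
II is strictly dominated by I, so Player I never plays it.
On the remaining 2×2 (I, III vs Left, Right):
Let Player I play I with probability p. Expected payoff against Left: 4p + 5(1−p) = −p + 5; against Right: 5p + 0(1−p) = 5p.
Setting these equal: −p + 5 = 5p ⇒ −6p = -5 ⇒ p = 5/6, and the value is (-1)·(5/6) + 5 = 25/6.
For Player II: with q = P(Left), equating I's and III's payoffs gives −q + 5 = 5q ⇒ q = 5/6.

5/6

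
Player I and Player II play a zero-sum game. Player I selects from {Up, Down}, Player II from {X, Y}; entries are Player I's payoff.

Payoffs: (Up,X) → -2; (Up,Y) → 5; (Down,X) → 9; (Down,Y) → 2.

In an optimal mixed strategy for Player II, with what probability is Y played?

11/14

Row minima: Up → -2, Down → 2; maximin = 2.
Column maxima: X → 9, Y → 5; minimax = 5.
2 ≠ 5, so there is no saddle point; optimal play is mixed.
Let Player I play Up with probability p. Expected payoff against X: (-2)p + 9(1−p) = −11p + 9; against Y: 5p + 2(1−p) = 3p + 2.
Setting these equal: −11p + 9 = 3p + 2 ⇒ −14p = -7 ⇒ p = 1/2, and the value is (-11)·(1/2) + 9 = 7/2.
For Player II: with q = P(X), equating Up's and Down's payoffs gives −7q + 5 = 7q + 2 ⇒ q = 3/14.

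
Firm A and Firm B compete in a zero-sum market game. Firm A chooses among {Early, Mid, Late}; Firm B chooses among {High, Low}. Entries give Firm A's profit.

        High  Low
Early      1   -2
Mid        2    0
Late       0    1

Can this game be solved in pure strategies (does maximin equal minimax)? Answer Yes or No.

No

Row minima: Early → -2, Mid → 0, Late → 0; maximin = 0.
Column maxima: High → 2, Low → 1; minimax = 1.
0 ≠ 1, so no pure-strategy equilibrium exists.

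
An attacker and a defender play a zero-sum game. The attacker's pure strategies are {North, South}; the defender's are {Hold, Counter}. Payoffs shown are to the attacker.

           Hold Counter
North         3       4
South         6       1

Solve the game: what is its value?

7/2

Row minima: North → 3, South → 1; maximin = 3.
Column maxima: Hold → 6, Counter → 4; minimax = 4.
3 ≠ 4, so there is no saddle point; optimal play is mixed.
Let the attacker play North with probability p. Expected payoff against Hold: 3p + 6(1−p) = −3p + 6; against Counter: 4p + 1(1−p) = 3p + 1.
Setting these equal: −3p + 6 = 3p + 1 ⇒ −6p = -5 ⇒ p = 5/6, and the value is (-3)·(5/6) + 6 = 7/2.
For the defender: with q = P(Hold), equating North's and South's payoffs gives −q + 4 = 5q + 1 ⇒ q = 1/2.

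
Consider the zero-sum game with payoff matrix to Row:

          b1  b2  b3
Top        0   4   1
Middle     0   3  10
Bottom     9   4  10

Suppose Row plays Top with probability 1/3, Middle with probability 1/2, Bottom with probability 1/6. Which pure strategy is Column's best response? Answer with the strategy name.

If Column plays b1, Row's expected payoff is (1/3)·0 + (1/2)·0 + (1/6)·9 = 3/2.
If Column plays b2, Row's expected payoff is (1/3)·4 + (1/2)·3 + (1/6)·4 = 7/2.
If Column plays b3, Row's expected payoff is (1/3)·1 + (1/2)·10 + (1/6)·10 = 7.
Column minimizes Row's payoff; the smallest is 3/2, so the best response is b1.

b1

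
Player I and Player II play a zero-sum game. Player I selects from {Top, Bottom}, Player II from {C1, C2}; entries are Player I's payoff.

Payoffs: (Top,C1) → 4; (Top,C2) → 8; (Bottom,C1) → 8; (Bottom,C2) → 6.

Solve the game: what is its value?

20/3

Row minima: Top → 4, Bottom → 6; maximin = 6.
Column maxima: C1 → 8, C2 → 8; minimax = 8.
6 ≠ 8, so there is no saddle point; optimal play is mixed.
Let Player I play Top with probability p. Expected payoff against C1: 4p + 8(1−p) = −4p + 8; against C2: 8p + 6(1−p) = 2p + 6.
Setting these equal: −4p + 8 = 2p + 6 ⇒ −6p = -2 ⇒ p = 1/3, and the value is (-4)·(1/3) + 8 = 20/3.
For Player II: with q = P(C1), equating Top's and Bottom's payoffs gives −4q + 8 = 2q + 6 ⇒ q = 1/3.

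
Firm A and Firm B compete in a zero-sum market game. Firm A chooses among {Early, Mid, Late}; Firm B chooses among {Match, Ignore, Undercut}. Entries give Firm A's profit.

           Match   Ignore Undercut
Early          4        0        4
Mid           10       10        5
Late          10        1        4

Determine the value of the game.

Row minima: Early → 0, Mid → 5, Late → 1; maximin = 5.
Column maxima: Match → 10, Ignore → 10, Undercut → 5; minimax = 5.
Since maximin = minimax = 5, there is a saddle point and the value is 5.

5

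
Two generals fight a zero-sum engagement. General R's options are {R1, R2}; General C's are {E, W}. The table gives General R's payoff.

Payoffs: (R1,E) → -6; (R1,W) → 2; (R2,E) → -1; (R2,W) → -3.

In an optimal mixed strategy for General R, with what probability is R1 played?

Row minima: R1 → -6, R2 → -3; maximin = -3.
Column maxima: E → -1, W → 2; minimax = -1.
-3 ≠ -1, so there is no saddle point; optimal play is mixed.
Let General R play R1 with probability p. Expected payoff against E: (-6)p + (-1)(1−p) = −5p − 1; against W: 2p + (-3)(1−p) = 5p − 3.
Setting these equal: −5p − 1 = 5p − 3 ⇒ −10p = -2 ⇒ p = 1/5, and the value is (-5)·(1/5) − 1 = -2.
For General C: with q = P(E), equating R1's and R2's payoffs gives −8q + 2 = 2q − 3 ⇒ q = 1/2.

1/5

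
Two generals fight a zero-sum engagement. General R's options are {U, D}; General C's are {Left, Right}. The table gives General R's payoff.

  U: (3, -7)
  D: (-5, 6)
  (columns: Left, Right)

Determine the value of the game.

-17/21

Row minima: U → -7, D → -5; maximin = -5.
Column maxima: Left → 3, Right → 6; minimax = 3.
-5 ≠ 3, so there is no saddle point; optimal play is mixed.
Let General R play U with probability p. Expected payoff against Left: 3p + (-5)(1−p) = 8p − 5; against Right: (-7)p + 6(1−p) = −13p + 6.
Setting these equal: 8p − 5 = −13p + 6 ⇒ 21p = 11 ⇒ p = 11/21, and the value is (8)·(11/21) − 5 = -17/21.
For General C: with q = P(Left), equating U's and D's payoffs gives 10q − 7 = −11q + 6 ⇒ q = 13/21.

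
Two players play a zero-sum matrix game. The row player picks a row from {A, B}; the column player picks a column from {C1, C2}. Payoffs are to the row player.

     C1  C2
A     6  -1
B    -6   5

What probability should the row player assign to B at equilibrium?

Row minima: A → -1, B → -6; maximin = -1.
Column maxima: C1 → 6, C2 → 5; minimax = 5.
-1 ≠ 5, so there is no saddle point; optimal play is mixed.
Let the row player play A with probability p. Expected payoff against C1: 6p + (-6)(1−p) = 12p − 6; against C2: (-1)p + 5(1−p) = −6p + 5.
Setting these equal: 12p − 6 = −6p + 5 ⇒ 18p = 11 ⇒ p = 11/18, and the value is (12)·(11/18) − 6 = 4/3.
For the column player: with q = P(C1), equating A's and B's payoffs gives 7q − 1 = −11q + 5 ⇒ q = 1/3.

7/18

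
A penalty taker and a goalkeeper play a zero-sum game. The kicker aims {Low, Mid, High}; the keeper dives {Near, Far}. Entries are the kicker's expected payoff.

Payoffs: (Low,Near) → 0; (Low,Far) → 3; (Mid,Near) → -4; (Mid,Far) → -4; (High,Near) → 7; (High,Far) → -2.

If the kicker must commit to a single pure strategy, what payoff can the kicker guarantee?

0

Row minima: Low → 0, Mid → -4, High → -2.
The best of these is 0.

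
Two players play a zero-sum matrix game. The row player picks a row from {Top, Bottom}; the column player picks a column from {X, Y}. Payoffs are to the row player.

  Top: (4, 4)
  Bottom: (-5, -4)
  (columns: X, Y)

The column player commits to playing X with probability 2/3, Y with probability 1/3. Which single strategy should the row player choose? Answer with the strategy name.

Expected payoff of Top: (2/3)·4 + (1/3)·4 = 4.
Expected payoff of Bottom: (2/3)·(-5) + (1/3)·(-4) = -14/3.
The largest is 4, so the row player's best response is Top.

Top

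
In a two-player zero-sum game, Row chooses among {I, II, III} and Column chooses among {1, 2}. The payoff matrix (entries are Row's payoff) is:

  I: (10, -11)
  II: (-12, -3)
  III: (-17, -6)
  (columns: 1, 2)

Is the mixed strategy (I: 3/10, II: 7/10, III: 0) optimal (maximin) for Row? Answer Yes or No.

Against 1 this mix gives (3/10)·10 + (7/10)·(-12) = -27/5.
Against 2 this mix gives (3/10)·(-11) + (7/10)·(-3) = -27/5.
All of Column's active replies (1, 2) yield -27/5, and no column does worse for Row. The mix makes Column indifferent and guarantees -27/5, so it is optimal.

Yes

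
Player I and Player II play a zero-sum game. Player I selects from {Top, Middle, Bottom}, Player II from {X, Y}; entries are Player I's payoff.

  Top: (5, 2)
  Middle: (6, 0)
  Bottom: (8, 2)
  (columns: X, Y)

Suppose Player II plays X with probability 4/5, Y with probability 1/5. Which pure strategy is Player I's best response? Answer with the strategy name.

Bottom

Expected payoff of Top: (4/5)·5 + (1/5)·2 = 22/5.
Expected payoff of Middle: (4/5)·6 + (1/5)·0 = 24/5.
Expected payoff of Bottom: (4/5)·8 + (1/5)·2 = 34/5.
The largest is 34/5, so Player I's best response is Bottom.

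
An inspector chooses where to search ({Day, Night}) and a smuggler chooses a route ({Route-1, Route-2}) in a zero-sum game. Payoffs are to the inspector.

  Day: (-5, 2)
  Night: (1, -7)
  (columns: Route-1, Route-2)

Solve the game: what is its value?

-11/5

Row minima: Day → -5, Night → -7; maximin = -5.
Column maxima: Route-1 → 1, Route-2 → 2; minimax = 1.
-5 ≠ 1, so there is no saddle point; optimal play is mixed.
Let the inspector play Day with probability p. Expected payoff against Route-1: (-5)p + 1(1−p) = −6p + 1; against Route-2: 2p + (-7)(1−p) = 9p − 7.
Setting these equal: −6p + 1 = 9p − 7 ⇒ −15p = -8 ⇒ p = 8/15, and the value is (-6)·(8/15) + 1 = -11/5.
For the smuggler: with q = P(Route-1), equating Day's and Night's payoffs gives −7q + 2 = 8q − 7 ⇒ q = 3/5.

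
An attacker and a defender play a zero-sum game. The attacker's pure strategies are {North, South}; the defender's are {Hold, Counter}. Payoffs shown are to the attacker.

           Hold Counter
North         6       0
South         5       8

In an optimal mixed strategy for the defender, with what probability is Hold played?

8/9

Row minima: North → 0, South → 5; maximin = 5.
Column maxima: Hold → 6, Counter → 8; minimax = 6.
5 ≠ 6, so there is no saddle point; optimal play is mixed.
Let the attacker play North with probability p. Expected payoff against Hold: 6p + 5(1−p) = p + 5; against Counter: 0p + 8(1−p) = −8p + 8.
Setting these equal: p + 5 = −8p + 8 ⇒ 9p = 3 ⇒ p = 1/3, and the value is (1)·(1/3) + 5 = 16/3.
For the defender: with q = P(Hold), equating North's and South's payoffs gives 6q = −3q + 8 ⇒ q = 8/9.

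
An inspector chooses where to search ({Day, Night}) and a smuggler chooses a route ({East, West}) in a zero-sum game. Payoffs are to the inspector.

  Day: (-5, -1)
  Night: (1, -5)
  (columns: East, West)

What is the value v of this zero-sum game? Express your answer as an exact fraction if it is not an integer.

Row minima: Day → -5, Night → -5; maximin = -5.
Column maxima: East → 1, West → -1; minimax = -1.
-5 ≠ -1, so there is no saddle point; optimal play is mixed.
Let the inspector play Day with probability p. Expected payoff against East: (-5)p + 1(1−p) = −6p + 1; against West: (-1)p + (-5)(1−p) = 4p − 5.
Setting these equal: −6p + 1 = 4p − 5 ⇒ −10p = -6 ⇒ p = 3/5, and the value is (-6)·(3/5) + 1 = -13/5.
For the smuggler: with q = P(East), equating Day's and Night's payoffs gives −4q − 1 = 6q − 5 ⇒ q = 2/5.

-13/5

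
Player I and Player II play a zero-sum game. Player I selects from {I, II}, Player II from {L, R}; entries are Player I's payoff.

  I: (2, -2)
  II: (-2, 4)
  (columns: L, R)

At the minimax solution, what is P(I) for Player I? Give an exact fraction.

3/5

Row minima: I → -2, II → -2; maximin = -2.
Column maxima: L → 2, R → 4; minimax = 2.
-2 ≠ 2, so there is no saddle point; optimal play is mixed.
Let Player I play I with probability p. Expected payoff against L: 2p + (-2)(1−p) = 4p − 2; against R: (-2)p + 4(1−p) = −6p + 4.
Setting these equal: 4p − 2 = −6p + 4 ⇒ 10p = 6 ⇒ p = 3/5, and the value is (4)·(3/5) − 2 = 2/5.
For Player II: with q = P(L), equating I's and II's payoffs gives 4q − 2 = −6q + 4 ⇒ q = 3/5.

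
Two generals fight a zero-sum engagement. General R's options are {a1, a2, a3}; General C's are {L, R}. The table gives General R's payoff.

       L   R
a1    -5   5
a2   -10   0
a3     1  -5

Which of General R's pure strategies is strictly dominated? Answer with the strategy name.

a2

a1 gives a strictly higher payoff than a2 against every column: -5 > -10, 5 > 0.
So a2 is strictly dominated and General R never plays it.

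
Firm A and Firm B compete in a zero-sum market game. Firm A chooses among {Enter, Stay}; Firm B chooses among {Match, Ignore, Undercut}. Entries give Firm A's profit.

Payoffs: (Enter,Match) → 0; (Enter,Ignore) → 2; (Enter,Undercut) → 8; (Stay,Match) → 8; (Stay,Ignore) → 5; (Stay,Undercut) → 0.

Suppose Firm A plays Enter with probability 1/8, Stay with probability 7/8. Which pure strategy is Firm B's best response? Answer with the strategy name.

Undercut

If Firm B plays Match, Firm A's expected payoff is (1/8)·0 + (7/8)·8 = 7.
If Firm B plays Ignore, Firm A's expected payoff is (1/8)·2 + (7/8)·5 = 37/8.
If Firm B plays Undercut, Firm A's expected payoff is (1/8)·8 + (7/8)·0 = 1.
Firm B minimizes Firm A's payoff; the smallest is 1, so the best response is Undercut.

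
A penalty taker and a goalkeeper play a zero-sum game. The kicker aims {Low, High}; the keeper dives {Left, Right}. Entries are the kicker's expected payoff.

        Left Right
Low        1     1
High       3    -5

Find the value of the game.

1

Row minima: Low → 1, High → -5; maximin = 1.
Column maxima: Left → 3, Right → 1; minimax = 1.
Since maximin = minimax = 1, there is a saddle point and the value is 1.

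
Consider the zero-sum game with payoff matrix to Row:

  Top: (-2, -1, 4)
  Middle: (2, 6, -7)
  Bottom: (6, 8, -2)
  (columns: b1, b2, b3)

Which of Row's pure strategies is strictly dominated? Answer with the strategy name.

Middle

Bottom gives a strictly higher payoff than Middle against every column: 6 > 2, 8 > 6, -2 > -7.
So Middle is strictly dominated and Row never plays it.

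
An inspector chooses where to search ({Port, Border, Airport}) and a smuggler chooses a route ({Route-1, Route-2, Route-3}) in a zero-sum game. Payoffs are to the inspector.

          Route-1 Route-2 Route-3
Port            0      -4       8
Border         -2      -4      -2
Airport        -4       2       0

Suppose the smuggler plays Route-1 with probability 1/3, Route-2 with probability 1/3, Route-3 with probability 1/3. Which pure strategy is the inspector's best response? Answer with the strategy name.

Port

Expected payoff of Port: (1/3)·0 + (1/3)·(-4) + (1/3)·8 = 4/3.
Expected payoff of Border: (1/3)·(-2) + (1/3)·(-4) + (1/3)·(-2) = -8/3.
Expected payoff of Airport: (1/3)·(-4) + (1/3)·2 + (1/3)·0 = -2/3.
The largest is 4/3, so the inspector's best response is Port.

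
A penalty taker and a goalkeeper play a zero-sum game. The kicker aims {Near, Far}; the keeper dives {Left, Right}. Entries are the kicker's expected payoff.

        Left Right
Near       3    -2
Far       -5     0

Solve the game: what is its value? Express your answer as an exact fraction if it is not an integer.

Row minima: Near → -2, Far → -5; maximin = -2.
Column maxima: Left → 3, Right → 0; minimax = 0.
-2 ≠ 0, so there is no saddle point; optimal play is mixed.
Let the kicker play Near with probability p. Expected payoff against Left: 3p + (-5)(1−p) = 8p − 5; against Right: (-2)p + 0(1−p) = −2p.
Setting these equal: 8p − 5 = −2p ⇒ 10p = 5 ⇒ p = 1/2, and the value is (8)·(1/2) − 5 = -1.
For the keeper: with q = P(Left), equating Near's and Far's payoffs gives 5q − 2 = −5q ⇒ q = 1/5.

-1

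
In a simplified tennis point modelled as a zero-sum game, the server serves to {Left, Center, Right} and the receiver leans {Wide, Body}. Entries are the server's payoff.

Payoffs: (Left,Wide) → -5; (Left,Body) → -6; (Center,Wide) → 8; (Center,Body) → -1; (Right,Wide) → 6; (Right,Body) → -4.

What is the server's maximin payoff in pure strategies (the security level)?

-1

Row minima: Left → -6, Center → -1, Right → -4.
The best of these is -1.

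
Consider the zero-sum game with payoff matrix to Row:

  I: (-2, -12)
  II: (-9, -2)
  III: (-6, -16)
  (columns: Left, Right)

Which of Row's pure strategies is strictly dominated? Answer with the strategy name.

III

I gives a strictly higher payoff than III against every column: -2 > -6, -12 > -16.
So III is strictly dominated and Row never plays it.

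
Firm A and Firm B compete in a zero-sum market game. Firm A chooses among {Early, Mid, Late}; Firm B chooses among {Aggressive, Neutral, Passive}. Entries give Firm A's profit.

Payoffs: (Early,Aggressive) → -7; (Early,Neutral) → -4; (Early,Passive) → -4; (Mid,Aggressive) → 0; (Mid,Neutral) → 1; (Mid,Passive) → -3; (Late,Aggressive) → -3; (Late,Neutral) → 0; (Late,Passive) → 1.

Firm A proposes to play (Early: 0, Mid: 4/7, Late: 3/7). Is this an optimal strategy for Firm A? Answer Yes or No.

Yes

Against Aggressive this mix gives (4/7)·0 + (3/7)·(-3) = -9/7.
Against Neutral this mix gives (4/7)·1 + (3/7)·0 = 4/7.
Against Passive this mix gives (4/7)·(-3) + (3/7)·1 = -9/7.
All of Firm B's active replies (Aggressive, Passive) yield -9/7, and no column does worse for Firm A. The mix makes Firm B indifferent and guarantees -9/7, so it is optimal.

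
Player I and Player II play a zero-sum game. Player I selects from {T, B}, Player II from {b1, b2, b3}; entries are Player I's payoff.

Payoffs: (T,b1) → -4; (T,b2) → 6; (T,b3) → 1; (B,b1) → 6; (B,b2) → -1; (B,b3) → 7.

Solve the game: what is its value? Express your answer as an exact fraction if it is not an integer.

32/17

Row minima: T → -4, B → -1; maximin = -1.
Column maxima: b1 → 6, b2 → 6, b3 → 7; minimax = 6.
-1 ≠ 6, so there is no saddle point; optimal play is mixed.
b3 is strictly dominated by b1 (it gives Player I strictly more in every row), so Player II never plays it.
On the remaining 2×2 (T, B vs b1, b2):
Let Player I play T with probability p. Expected payoff against b1: (-4)p + 6(1−p) = −10p + 6; against b2: 6p + (-1)(1−p) = 7p − 1.
Setting these equal: −10p + 6 = 7p − 1 ⇒ −17p = -7 ⇒ p = 7/17, and the value is (-10)·(7/17) + 6 = 32/17.
For Player II: with q = P(b1), equating T's and B's payoffs gives −10q + 6 = 7q − 1 ⇒ q = 7/17.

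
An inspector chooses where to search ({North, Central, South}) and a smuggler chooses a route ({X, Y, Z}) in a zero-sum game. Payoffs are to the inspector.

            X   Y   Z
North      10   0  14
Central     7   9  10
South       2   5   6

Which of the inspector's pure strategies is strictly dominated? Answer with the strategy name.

Central gives a strictly higher payoff than South against every column: 7 > 2, 9 > 5, 10 > 6.
So South is strictly dominated and the inspector never plays it.

South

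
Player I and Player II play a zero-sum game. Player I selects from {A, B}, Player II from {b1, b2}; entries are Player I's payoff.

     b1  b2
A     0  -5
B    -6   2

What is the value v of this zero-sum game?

Row minima: A → -5, B → -6; maximin = -5.
Column maxima: b1 → 0, b2 → 2; minimax = 0.
-5 ≠ 0, so there is no saddle point; optimal play is mixed.
Let Player I play A with probability p. Expected payoff against b1: 0p + (-6)(1−p) = 6p − 6; against b2: (-5)p + 2(1−p) = −7p + 2.
Setting these equal: 6p − 6 = −7p + 2 ⇒ 13p = 8 ⇒ p = 8/13, and the value is (6)·(8/13) − 6 = -30/13.
For Player II: with q = P(b1), equating A's and B's payoffs gives 5q − 5 = −8q + 2 ⇒ q = 7/13.

-30/13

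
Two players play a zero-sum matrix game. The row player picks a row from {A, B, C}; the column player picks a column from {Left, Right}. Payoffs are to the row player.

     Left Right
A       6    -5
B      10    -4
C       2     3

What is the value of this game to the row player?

Row minima: A → -5, B → -4, C → 2; maximin = 2.
Column maxima: Left → 10, Right → 3; minimax = 3.
2 ≠ 3, so there is no saddle point; optimal play is mixed.
A is strictly dominated by B, so the row player never plays it.
On the remaining 2×2 (B, C vs Left, Right):
Let the row player play B with probability p. Expected payoff against Left: 10p + 2(1−p) = 8p + 2; against Right: (-4)p + 3(1−p) = −7p + 3.
Setting these equal: 8p + 2 = −7p + 3 ⇒ 15p = 1 ⇒ p = 1/15, and the value is (8)·(1/15) + 2 = 38/15.
For the column player: with q = P(Left), equating B's and C's payoffs gives 14q − 4 = −q + 3 ⇒ q = 7/15.

38/15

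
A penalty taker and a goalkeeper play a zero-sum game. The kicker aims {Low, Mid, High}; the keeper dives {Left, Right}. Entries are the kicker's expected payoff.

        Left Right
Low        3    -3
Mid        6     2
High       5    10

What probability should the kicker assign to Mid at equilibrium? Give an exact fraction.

Row minima: Low → -3, Mid → 2, High → 5; maximin = 5.
Column maxima: Left → 6, Right → 10; minimax = 6.
5 ≠ 6, so there is no saddle point; optimal play is mixed.
Low is strictly dominated by Mid, so the kicker never plays it.
On the remaining 2×2 (Mid, High vs Left, Right):
Let the kicker play Mid with probability p. Expected payoff against Left: 6p + 5(1−p) = p + 5; against Right: 2p + 10(1−p) = −8p + 10.
Setting these equal: p + 5 = −8p + 10 ⇒ 9p = 5 ⇒ p = 5/9, and the value is (1)·(5/9) + 5 = 50/9.
For the keeper: with q = P(Left), equating Mid's and High's payoffs gives 4q + 2 = −5q + 10 ⇒ q = 8/9.

5/9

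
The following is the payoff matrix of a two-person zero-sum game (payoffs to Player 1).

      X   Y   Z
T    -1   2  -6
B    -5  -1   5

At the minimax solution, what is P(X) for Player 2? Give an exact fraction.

11/15

Row minima: T → -6, B → -5; maximin = -5.
Column maxima: X → -1, Y → 2, Z → 5; minimax = -1.
-5 ≠ -1, so there is no saddle point; optimal play is mixed.
Y is strictly dominated by X (it gives Player 1 strictly more in every row), so Player 2 never plays it.
On the remaining 2×2 (T, B vs X, Z):
Let Player 1 play T with probability p. Expected payoff against X: (-1)p + (-5)(1−p) = 4p − 5; against Z: (-6)p + 5(1−p) = −11p + 5.
Setting these equal: 4p − 5 = −11p + 5 ⇒ 15p = 10 ⇒ p = 2/3, and the value is (4)·(2/3) − 5 = -7/3.
For Player 2: with q = P(X), equating T's and B's payoffs gives 5q − 6 = −10q + 5 ⇒ q = 11/15.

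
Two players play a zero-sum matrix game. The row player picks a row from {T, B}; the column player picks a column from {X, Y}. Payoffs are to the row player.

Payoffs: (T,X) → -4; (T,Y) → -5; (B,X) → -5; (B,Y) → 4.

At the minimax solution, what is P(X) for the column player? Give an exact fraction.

9/10

Row minima: T → -5, B → -5; maximin = -5.
Column maxima: X → -4, Y → 4; minimax = -4.
-5 ≠ -4, so there is no saddle point; optimal play is mixed.
Let the row player play T with probability p. Expected payoff against X: (-4)p + (-5)(1−p) = p − 5; against Y: (-5)p + 4(1−p) = −9p + 4.
Setting these equal: p − 5 = −9p + 4 ⇒ 10p = 9 ⇒ p = 9/10, and the value is (1)·(9/10) − 5 = -41/10.
For the column player: with q = P(X), equating T's and B's payoffs gives q − 5 = −9q + 4 ⇒ q = 9/10.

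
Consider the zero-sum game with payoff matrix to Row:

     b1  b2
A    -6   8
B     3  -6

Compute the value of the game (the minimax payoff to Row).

-12/23

Row minima: A → -6, B → -6; maximin = -6.
Column maxima: b1 → 3, b2 → 8; minimax = 3.
-6 ≠ 3, so there is no saddle point; optimal play is mixed.
Let Row play A with probability p. Expected payoff against b1: (-6)p + 3(1−p) = −9p + 3; against b2: 8p + (-6)(1−p) = 14p − 6.
Setting these equal: −9p + 3 = 14p − 6 ⇒ −23p = -9 ⇒ p = 9/23, and the value is (-9)·(9/23) + 3 = -12/23.
For Column: with q = P(b1), equating A's and B's payoffs gives −14q + 8 = 9q − 6 ⇒ q = 14/23.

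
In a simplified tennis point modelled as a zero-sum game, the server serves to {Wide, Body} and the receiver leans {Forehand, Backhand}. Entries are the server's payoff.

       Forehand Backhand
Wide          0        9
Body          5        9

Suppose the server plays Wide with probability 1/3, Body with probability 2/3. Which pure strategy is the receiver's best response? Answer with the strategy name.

If the receiver plays Forehand, the server's expected payoff is (1/3)·0 + (2/3)·5 = 10/3.
If the receiver plays Backhand, the server's expected payoff is (1/3)·9 + (2/3)·9 = 9.
The receiver minimizes the server's payoff; the smallest is 10/3, so the best response is Forehand.

Forehand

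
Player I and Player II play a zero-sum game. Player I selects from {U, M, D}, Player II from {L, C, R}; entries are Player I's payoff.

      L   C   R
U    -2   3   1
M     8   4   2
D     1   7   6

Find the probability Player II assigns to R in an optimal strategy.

Row minima: U → -2, M → 2, D → 1; maximin = 2.
Column maxima: L → 8, C → 7, R → 6; minimax = 6.
2 ≠ 6, so there is no saddle point; optimal play is mixed.
U is strictly dominated by M, so Player I never plays it.
C is strictly dominated by R (it gives Player I strictly more in every row), so Player II never plays it.
On the remaining 2×2 (M, D vs L, R):
Let Player I play M with probability p. Expected payoff against L: 8p + 1(1−p) = 7p + 1; against R: 2p + 6(1−p) = −4p + 6.
Setting these equal: 7p + 1 = −4p + 6 ⇒ 11p = 5 ⇒ p = 5/11, and the value is (7)·(5/11) + 1 = 46/11.
For Player II: with q = P(L), equating M's and D's payoffs gives 6q + 2 = −5q + 6 ⇒ q = 4/11.

7/11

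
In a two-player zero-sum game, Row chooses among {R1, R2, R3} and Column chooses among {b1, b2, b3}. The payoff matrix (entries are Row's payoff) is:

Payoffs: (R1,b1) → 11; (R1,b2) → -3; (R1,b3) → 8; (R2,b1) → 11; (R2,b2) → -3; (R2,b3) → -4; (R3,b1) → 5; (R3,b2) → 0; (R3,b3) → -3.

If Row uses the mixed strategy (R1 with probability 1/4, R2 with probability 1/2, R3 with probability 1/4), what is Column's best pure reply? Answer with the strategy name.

b2

If Column plays b1, Row's expected payoff is (1/4)·11 + (1/2)·11 + (1/4)·5 = 19/2.
If Column plays b2, Row's expected payoff is (1/4)·(-3) + (1/2)·(-3) + (1/4)·0 = -9/4.
If Column plays b3, Row's expected payoff is (1/4)·8 + (1/2)·(-4) + (1/4)·(-3) = -3/4.
Column minimizes Row's payoff; the smallest is -9/4, so the best response is b2.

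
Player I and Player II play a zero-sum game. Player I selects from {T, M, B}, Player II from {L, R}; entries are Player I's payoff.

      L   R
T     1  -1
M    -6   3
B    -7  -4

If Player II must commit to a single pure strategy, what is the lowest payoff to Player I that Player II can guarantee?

1

Column maxima: L → 1, R → 3.
The smallest of these is 1.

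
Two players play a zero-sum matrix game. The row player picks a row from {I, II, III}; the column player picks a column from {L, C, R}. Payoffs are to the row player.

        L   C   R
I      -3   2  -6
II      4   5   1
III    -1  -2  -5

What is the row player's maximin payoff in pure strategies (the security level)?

Row minima: I → -6, II → 1, III → -5.
The best of these is 1.

1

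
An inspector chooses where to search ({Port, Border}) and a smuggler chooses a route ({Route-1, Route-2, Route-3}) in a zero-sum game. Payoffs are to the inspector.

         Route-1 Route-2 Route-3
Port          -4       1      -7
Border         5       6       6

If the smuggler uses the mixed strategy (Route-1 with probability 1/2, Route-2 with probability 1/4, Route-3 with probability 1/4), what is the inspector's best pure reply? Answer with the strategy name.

Border

Expected payoff of Port: (1/2)·(-4) + (1/4)·1 + (1/4)·(-7) = -7/2.
Expected payoff of Border: (1/2)·5 + (1/4)·6 + (1/4)·6 = 11/2.
The largest is 11/2, so the inspector's best response is Border.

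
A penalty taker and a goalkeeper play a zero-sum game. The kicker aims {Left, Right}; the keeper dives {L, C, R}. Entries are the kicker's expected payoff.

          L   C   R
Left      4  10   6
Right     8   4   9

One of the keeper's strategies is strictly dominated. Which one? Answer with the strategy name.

L holds the kicker's payoff strictly below R in every row: 4 < 6, 8 < 9.
So R is strictly dominated for the keeper.

R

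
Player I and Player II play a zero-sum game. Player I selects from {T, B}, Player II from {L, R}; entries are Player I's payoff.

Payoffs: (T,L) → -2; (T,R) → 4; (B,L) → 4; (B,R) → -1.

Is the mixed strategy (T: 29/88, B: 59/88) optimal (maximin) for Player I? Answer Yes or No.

No

Against L this mix gives (29/88)·(-2) + (59/88)·4 = 89/44.
Against R this mix gives (29/88)·4 + (59/88)·(-1) = 57/88.
Player II will play R, holding Player I to 57/88. Shifting weight toward the row that does better against R would raise this floor (the equalizing mix achieves 14/11 against both R and L), so the proposed strategy is not optimal.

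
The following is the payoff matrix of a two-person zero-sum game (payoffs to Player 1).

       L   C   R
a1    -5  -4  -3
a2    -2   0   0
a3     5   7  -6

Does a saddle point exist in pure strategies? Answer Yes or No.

No

Row minima: a1 → -5, a2 → -2, a3 → -6; maximin = -2.
Column maxima: L → 5, C → 7, R → 0; minimax = 0.
-2 ≠ 0, so no pure-strategy equilibrium exists.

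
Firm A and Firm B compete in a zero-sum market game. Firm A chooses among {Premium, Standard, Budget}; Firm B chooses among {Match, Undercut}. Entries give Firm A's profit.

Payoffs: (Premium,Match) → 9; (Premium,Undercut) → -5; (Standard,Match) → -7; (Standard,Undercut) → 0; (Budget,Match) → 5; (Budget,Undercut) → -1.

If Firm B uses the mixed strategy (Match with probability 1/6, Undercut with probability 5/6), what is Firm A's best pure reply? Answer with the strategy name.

Expected payoff of Premium: (1/6)·9 + (5/6)·(-5) = -8/3.
Expected payoff of Standard: (1/6)·(-7) + (5/6)·0 = -7/6.
Expected payoff of Budget: (1/6)·5 + (5/6)·(-1) = 0.
The largest is 0, so Firm A's best response is Budget.

Budget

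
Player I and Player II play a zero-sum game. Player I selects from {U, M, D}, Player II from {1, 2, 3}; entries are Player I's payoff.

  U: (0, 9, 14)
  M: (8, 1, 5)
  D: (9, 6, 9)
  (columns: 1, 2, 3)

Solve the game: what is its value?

Row minima: U → 0, M → 1, D → 6; maximin = 6.
Column maxima: 1 → 9, 2 → 9, 3 → 14; minimax = 9.
6 ≠ 9, so there is no saddle point; optimal play is mixed.
M is strictly dominated by D, so Player I never plays it.
3 is strictly dominated by 2 (it gives Player I strictly more in every row), so Player II never plays it.
On the remaining 2×2 (U, D vs 1, 2):
Let Player I play U with probability p. Expected payoff against 1: 0p + 9(1−p) = −9p + 9; against 2: 9p + 6(1−p) = 3p + 6.
Setting these equal: −9p + 9 = 3p + 6 ⇒ −12p = -3 ⇒ p = 1/4, and the value is (-9)·(1/4) + 9 = 27/4.
For Player II: with q = P(1), equating U's and D's payoffs gives −9q + 9 = 3q + 6 ⇒ q = 1/4.

27/4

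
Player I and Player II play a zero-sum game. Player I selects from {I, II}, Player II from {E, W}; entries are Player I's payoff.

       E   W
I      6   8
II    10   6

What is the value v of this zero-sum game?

Row minima: I → 6, II → 6; maximin = 6.
Column maxima: E → 10, W → 8; minimax = 8.
6 ≠ 8, so there is no saddle point; optimal play is mixed.
Let Player I play I with probability p. Expected payoff against E: 6p + 10(1−p) = −4p + 10; against W: 8p + 6(1−p) = 2p + 6.
Setting these equal: −4p + 10 = 2p + 6 ⇒ −6p = -4 ⇒ p = 2/3, and the value is (-4)·(2/3) + 10 = 22/3.
For Player II: with q = P(E), equating I's and II's payoffs gives −2q + 8 = 4q + 6 ⇒ q = 1/3.

22/3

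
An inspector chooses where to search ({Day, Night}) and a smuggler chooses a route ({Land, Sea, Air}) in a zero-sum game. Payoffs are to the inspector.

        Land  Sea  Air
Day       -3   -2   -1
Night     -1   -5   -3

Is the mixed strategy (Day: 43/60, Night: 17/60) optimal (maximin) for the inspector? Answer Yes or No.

Against Land this mix gives (43/60)·(-3) + (17/60)·(-1) = -73/30.
Against Sea this mix gives (43/60)·(-2) + (17/60)·(-5) = -57/20.
Against Air this mix gives (43/60)·(-1) + (17/60)·(-3) = -47/30.
The smuggler will play Sea, holding the inspector to -57/20. Shifting weight toward the row that does better against Sea would raise this floor (the equalizing mix achieves -13/5 against both Sea and Land), so the proposed strategy is not optimal.

No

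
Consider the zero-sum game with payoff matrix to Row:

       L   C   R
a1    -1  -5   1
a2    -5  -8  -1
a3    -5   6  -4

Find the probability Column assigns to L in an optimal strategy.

Row minima: a1 → -5, a2 → -8, a3 → -5; maximin = -5.
Column maxima: L → -1, C → 6, R → 1; minimax = -1.
-5 ≠ -1, so there is no saddle point; optimal play is mixed.
a2 is strictly dominated by a1, so Row never plays it.
R is strictly dominated by L (it gives Row strictly more in every row), so Column never plays it.
On the remaining 2×2 (a1, a3 vs L, C):
Let Row play a1 with probability p. Expected payoff against L: (-1)p + (-5)(1−p) = 4p − 5; against C: (-5)p + 6(1−p) = −11p + 6.
Setting these equal: 4p − 5 = −11p + 6 ⇒ 15p = 11 ⇒ p = 11/15, and the value is (4)·(11/15) − 5 = -31/15.
For Column: with q = P(L), equating a1's and a3's payoffs gives 4q − 5 = −11q + 6 ⇒ q = 11/15.

11/15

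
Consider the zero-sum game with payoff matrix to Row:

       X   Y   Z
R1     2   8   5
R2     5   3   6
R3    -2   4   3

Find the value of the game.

Row minima: R1 → 2, R2 → 3, R3 → -2; maximin = 3.
Column maxima: X → 5, Y → 8, Z → 6; minimax = 5.
3 ≠ 5, so there is no saddle point; optimal play is mixed.
R3 is strictly dominated by R1, so Row never plays it.
Z is strictly dominated by X (it gives Row strictly more in every row), so Column never plays it.
On the remaining 2×2 (R1, R2 vs X, Y):
Let Row play R1 with probability p. Expected payoff against X: 2p + 5(1−p) = −3p + 5; against Y: 8p + 3(1−p) = 5p + 3.
Setting these equal: −3p + 5 = 5p + 3 ⇒ −8p = -2 ⇒ p = 1/4, and the value is (-3)·(1/4) + 5 = 17/4.
For Column: with q = P(X), equating R1's and R2's payoffs gives −6q + 8 = 2q + 3 ⇒ q = 5/8.

17/4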